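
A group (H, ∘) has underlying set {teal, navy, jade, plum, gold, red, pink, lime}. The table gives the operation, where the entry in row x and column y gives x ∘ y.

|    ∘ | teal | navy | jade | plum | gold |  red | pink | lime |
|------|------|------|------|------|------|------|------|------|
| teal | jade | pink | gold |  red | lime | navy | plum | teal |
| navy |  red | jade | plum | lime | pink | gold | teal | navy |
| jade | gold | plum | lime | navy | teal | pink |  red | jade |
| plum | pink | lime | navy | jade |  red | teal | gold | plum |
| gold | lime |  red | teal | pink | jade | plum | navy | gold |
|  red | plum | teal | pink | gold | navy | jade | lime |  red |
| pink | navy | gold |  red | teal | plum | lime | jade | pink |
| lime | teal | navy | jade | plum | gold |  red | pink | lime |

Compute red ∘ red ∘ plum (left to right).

navy

red ∘ red = jade
jade ∘ plum = navy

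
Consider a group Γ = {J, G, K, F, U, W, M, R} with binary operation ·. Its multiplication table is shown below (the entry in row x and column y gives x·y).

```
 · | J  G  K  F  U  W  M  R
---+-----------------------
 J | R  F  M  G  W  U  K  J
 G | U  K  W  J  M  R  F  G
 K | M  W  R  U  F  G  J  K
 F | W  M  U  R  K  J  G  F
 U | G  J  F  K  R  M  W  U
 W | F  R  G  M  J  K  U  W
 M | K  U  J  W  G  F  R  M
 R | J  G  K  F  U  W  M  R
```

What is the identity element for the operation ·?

R

The identity e satisfies e·x = x for all x, so its row in the table reproduces the column headers.
Row R reads: J, G, K, F, U, W, M, R — exactly the header order. So R is the identity.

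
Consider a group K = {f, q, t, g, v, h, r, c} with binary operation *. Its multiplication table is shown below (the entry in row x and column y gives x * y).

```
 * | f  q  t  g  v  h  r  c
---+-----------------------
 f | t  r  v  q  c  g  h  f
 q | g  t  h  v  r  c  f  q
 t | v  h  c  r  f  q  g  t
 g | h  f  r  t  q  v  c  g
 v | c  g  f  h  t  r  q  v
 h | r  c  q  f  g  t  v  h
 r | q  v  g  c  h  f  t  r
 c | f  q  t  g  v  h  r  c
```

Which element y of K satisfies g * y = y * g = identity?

r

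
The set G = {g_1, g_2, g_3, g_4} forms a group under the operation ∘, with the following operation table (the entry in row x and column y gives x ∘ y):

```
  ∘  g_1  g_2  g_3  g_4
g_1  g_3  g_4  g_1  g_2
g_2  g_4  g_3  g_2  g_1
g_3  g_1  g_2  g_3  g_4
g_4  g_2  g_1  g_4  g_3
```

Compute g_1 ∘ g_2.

Read row g_1, column g_2: g_1 ∘ g_2 = g_4.
(Structurally, G here is isomorphic to the Klein four-group V_4.)

g_4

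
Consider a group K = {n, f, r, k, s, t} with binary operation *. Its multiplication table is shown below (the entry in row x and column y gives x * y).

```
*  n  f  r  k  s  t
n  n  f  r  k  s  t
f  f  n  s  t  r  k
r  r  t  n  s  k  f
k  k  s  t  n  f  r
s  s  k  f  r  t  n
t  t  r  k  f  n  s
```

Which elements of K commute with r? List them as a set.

Compare row r with column r entry by entry.
f * r = s but r * f = t, so f does not.
Collecting the elements that commute with r: C(r) = {n, r}.

{n, r}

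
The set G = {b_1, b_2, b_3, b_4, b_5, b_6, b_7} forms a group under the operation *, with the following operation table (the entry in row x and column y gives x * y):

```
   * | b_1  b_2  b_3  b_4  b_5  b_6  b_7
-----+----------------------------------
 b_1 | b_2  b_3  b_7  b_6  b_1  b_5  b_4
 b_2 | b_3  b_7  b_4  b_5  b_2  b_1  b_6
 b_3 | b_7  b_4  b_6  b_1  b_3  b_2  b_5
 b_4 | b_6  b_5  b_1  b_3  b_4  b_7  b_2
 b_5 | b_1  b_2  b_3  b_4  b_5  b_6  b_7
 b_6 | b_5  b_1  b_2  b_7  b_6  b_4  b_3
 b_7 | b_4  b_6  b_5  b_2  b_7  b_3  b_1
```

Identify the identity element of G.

The identity e satisfies e * x = x for all x, so its row in the table reproduces the column headers.
Row b_5 reads: b_1, b_2, b_3, b_4, b_5, b_6, b_7 — exactly the header order. So b_5 is the identity.

b_5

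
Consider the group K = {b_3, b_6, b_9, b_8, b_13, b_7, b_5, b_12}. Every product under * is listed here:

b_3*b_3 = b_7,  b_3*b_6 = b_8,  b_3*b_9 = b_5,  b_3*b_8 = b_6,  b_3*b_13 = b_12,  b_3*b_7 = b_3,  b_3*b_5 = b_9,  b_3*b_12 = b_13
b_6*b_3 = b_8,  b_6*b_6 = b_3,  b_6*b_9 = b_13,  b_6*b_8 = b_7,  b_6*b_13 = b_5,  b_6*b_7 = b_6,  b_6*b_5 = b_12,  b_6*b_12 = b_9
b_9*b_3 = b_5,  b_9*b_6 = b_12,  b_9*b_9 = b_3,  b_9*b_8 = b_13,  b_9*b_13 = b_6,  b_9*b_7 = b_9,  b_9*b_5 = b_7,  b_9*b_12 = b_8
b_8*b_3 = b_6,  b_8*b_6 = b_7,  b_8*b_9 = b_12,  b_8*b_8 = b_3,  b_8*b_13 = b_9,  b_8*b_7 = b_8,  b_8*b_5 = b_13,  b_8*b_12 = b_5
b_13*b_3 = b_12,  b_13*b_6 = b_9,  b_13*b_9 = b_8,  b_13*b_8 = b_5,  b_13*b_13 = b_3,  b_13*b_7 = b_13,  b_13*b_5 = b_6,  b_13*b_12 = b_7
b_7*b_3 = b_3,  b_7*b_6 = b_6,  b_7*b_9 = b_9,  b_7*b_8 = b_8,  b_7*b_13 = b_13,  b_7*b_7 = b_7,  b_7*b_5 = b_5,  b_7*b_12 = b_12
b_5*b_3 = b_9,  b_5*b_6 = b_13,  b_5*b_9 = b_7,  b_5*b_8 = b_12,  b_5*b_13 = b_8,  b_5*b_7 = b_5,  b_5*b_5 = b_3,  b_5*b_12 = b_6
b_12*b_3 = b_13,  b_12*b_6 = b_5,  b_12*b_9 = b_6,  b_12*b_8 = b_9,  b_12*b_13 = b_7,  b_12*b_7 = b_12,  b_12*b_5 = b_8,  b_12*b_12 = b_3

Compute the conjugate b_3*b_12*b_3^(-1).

b_12

The identity is b_7. In row b_3, the entry b_7 sits in column b_3, so b_3^(-1) = b_3.
b_3*b_12 = b_13
b_13*b_3 = b_12
(Structurally, K here is isomorphic to the quaternion group Q_8.)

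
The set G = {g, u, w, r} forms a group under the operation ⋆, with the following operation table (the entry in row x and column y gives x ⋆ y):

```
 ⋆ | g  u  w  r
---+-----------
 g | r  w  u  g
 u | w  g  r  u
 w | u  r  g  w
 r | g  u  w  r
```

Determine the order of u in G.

4

The identity element is r (its row matches the header).
u^1 = u
u^2 = u ⋆ u = g
u^3 = g ⋆ u = w
u^4 = w ⋆ u = r
The first power of u equal to the identity is u^4, so ord(u) = 4.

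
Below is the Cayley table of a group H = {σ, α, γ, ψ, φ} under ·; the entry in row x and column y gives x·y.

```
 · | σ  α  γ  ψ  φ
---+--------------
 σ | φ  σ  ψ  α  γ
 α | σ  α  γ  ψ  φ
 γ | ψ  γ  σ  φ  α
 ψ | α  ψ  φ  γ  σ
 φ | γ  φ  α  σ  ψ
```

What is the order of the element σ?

The identity element is α (its row matches the header).
σ^1 = σ
σ^2 = σ·σ = φ
σ^3 = φ·σ = γ
σ^4 = γ·σ = ψ
σ^5 = ψ·σ = α
The first power of σ equal to the identity is σ^5, so ord(σ) = 5.

5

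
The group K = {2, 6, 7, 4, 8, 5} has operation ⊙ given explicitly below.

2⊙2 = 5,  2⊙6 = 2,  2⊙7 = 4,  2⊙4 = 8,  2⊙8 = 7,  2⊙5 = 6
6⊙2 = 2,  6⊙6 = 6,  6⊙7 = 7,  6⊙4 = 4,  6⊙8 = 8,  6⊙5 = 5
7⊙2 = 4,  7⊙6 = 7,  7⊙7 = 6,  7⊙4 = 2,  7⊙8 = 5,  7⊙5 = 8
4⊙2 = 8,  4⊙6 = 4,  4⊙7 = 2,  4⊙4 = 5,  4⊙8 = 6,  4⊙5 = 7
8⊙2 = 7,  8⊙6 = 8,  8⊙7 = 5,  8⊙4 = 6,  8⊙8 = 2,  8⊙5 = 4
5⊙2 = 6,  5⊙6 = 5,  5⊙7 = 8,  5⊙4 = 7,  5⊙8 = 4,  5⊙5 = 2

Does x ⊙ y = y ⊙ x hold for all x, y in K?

Yes

Check whether the table is symmetric across its main diagonal.
Every entry (row x, col y) equals the entry (row y, col x), so K is abelian.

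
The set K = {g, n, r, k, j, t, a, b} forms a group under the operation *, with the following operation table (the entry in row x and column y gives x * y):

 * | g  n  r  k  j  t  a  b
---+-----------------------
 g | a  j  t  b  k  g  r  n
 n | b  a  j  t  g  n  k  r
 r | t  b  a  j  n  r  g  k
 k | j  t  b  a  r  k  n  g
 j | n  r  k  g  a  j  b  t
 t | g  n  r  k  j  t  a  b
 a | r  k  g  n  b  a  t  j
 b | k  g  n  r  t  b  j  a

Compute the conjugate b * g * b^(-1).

r

The identity is t. In row b, the entry t sits in column j, so b^(-1) = j.
b * g = k
k * j = r
(Structurally, K here is isomorphic to the quaternion group Q_8.)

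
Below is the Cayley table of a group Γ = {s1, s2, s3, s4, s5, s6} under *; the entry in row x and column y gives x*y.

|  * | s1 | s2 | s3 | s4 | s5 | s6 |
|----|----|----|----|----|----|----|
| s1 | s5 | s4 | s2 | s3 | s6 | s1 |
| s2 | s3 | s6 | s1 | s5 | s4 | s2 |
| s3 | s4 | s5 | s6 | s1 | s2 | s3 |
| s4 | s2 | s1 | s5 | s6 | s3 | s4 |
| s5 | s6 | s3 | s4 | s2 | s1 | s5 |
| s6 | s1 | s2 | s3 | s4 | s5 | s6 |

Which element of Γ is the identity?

s6

The identity e satisfies e*x = x for all x, so its row in the table reproduces the column headers.
Row s6 reads: s1, s2, s3, s4, s5, s6 — exactly the header order. So s6 is the identity.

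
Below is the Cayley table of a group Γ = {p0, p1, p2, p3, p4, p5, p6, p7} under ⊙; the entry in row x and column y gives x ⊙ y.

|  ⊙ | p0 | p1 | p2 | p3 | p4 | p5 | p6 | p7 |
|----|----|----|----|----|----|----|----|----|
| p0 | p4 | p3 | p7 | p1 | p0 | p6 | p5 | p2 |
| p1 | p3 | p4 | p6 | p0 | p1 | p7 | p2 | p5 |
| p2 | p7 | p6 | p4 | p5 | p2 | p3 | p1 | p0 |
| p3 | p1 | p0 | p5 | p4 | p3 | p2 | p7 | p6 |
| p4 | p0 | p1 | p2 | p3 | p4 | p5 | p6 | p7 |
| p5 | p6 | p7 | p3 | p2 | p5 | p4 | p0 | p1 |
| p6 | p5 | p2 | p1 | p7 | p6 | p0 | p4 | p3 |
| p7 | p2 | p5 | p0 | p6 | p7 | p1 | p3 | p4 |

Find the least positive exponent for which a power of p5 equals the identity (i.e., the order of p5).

The identity element is p4 (its row matches the header).
p5^1 = p5
p5^2 = p5 ⊙ p5 = p4
The first power of p5 equal to the identity is p5^2, so ord(p5) = 2.

2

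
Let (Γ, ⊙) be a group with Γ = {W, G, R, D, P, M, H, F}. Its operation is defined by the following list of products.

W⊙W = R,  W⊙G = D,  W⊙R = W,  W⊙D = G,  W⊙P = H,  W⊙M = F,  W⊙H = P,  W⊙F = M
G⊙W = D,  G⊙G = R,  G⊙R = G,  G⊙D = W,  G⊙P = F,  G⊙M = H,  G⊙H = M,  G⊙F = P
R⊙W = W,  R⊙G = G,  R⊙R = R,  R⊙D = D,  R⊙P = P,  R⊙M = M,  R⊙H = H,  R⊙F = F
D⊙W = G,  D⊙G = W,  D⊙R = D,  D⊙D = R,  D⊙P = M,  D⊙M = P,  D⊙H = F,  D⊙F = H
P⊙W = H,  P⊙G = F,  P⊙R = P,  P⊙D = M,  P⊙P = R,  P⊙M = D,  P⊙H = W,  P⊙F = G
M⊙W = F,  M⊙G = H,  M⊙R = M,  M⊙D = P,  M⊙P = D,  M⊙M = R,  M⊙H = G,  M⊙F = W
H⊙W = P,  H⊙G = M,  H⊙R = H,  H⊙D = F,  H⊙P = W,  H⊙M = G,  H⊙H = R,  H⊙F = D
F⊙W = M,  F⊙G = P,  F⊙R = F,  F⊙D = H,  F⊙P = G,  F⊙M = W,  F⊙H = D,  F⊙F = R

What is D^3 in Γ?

D

D^1 = D
D^2 = D ⊙ D = R
D^3 = R ⊙ D = D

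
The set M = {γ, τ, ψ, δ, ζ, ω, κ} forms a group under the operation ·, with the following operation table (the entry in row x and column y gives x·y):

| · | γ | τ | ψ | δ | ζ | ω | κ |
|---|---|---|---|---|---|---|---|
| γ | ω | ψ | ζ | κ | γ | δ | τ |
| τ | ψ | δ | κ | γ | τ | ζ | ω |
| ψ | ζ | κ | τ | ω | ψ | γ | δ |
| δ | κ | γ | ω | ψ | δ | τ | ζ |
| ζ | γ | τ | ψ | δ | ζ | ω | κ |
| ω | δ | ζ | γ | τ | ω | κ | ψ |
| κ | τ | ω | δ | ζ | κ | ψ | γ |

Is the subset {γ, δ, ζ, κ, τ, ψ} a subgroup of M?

No

κ·τ = ω, which is not in {γ, δ, ζ, κ, τ, ψ}.
The subset is not closed under ·, so it is not a subgroup.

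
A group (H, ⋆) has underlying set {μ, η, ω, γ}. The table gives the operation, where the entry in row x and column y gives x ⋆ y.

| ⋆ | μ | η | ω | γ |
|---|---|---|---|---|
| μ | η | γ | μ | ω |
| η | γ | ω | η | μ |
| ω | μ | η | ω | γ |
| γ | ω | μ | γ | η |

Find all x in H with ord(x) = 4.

{γ, μ}

Identity is ω. Compute the order of each non-identity element by repeated multiplication:
  μ: μ → η → γ → ω  (order 4)
  η: η → ω  (order 2)
  γ: γ → η → μ → ω  (order 4)
Elements of order 4: {γ, μ}.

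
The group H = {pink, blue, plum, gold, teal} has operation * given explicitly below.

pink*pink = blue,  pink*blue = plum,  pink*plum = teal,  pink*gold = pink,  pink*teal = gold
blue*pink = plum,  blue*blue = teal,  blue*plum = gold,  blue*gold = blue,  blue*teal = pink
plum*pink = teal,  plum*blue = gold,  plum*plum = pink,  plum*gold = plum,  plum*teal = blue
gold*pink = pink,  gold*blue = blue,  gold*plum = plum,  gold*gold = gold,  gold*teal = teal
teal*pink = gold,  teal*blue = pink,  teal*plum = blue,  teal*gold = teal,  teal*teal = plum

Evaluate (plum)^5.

gold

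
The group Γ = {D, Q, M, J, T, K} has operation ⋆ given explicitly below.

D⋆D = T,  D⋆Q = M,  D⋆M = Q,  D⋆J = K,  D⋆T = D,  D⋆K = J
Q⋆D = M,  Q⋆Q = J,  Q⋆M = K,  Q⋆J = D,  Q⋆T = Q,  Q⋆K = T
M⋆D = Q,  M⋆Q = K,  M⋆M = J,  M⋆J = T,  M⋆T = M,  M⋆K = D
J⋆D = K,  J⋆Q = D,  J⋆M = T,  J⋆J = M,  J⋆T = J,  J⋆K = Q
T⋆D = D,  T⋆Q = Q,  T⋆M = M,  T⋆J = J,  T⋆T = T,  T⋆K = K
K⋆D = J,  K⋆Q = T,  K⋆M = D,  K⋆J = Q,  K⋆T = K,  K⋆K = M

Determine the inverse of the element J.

M

First locate the identity: row T matches the header, so T is the identity.
Scan row J for T: J ⋆ M = T. Hence J^(-1) = M.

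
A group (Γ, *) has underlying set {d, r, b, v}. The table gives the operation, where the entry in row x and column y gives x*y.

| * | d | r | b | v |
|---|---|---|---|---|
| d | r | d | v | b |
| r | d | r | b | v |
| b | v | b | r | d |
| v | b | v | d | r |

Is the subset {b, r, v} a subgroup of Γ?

No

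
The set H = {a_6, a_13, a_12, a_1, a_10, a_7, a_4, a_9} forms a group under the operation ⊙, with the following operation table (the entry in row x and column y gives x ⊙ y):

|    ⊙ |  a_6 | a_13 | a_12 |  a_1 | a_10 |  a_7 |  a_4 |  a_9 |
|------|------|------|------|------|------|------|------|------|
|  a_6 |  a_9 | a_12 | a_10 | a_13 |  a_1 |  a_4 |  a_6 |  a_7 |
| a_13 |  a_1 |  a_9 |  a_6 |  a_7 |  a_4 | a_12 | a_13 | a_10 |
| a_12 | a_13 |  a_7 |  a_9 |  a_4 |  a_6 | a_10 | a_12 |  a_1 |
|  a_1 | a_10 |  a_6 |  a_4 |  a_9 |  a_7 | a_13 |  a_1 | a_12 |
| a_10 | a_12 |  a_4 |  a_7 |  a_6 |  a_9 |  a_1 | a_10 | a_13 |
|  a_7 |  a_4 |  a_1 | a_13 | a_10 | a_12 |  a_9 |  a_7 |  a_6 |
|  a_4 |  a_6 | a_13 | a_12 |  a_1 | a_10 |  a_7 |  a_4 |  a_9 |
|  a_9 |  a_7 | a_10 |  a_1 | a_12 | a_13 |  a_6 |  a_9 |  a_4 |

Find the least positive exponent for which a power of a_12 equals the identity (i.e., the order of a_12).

4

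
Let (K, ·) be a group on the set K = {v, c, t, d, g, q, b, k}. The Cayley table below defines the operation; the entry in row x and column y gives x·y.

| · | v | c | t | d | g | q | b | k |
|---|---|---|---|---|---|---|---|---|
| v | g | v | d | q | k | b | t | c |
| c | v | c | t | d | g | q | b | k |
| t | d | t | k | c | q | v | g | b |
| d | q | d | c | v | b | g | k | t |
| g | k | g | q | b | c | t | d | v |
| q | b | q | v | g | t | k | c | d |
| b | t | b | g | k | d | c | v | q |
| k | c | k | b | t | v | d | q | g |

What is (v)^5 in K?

v

v^1 = v
v^2 = v·v = g
v^3 = g·v = k
v^4 = k·v = c
v^5 = c·v = v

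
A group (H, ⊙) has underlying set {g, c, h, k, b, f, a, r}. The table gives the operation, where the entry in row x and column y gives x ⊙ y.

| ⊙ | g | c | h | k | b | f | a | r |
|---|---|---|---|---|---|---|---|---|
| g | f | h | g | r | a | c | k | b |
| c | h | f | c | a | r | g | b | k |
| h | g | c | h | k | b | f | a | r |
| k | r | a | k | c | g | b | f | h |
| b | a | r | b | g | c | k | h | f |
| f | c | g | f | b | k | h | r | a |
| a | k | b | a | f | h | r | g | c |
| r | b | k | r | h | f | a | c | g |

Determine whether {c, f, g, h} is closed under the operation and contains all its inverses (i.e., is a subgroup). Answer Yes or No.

Yes

{c, f, g, h} contains the identity h.
Checking products: every product of two elements of {c, f, g, h} (read from the table) lies in {c, f, g, h}, so the set is closed.
In a finite group, a nonempty closed subset is a subgroup. So {c, f, g, h} ≤ H.
(Structurally, H here is isomorphic to the cyclic group Z_8.)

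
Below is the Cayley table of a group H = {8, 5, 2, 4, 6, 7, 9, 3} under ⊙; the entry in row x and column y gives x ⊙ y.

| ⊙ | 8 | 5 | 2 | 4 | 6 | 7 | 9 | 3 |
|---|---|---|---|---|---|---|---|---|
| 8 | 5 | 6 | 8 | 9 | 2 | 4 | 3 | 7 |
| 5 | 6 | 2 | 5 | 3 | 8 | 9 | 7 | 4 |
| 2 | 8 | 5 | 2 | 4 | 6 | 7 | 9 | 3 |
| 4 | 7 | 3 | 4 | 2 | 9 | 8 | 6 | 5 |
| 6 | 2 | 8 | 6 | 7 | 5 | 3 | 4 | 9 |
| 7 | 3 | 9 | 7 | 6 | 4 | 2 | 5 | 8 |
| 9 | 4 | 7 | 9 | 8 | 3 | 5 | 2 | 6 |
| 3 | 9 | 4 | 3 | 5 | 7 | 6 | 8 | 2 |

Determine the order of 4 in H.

The identity element is 2 (its row matches the header).
4^1 = 4
4^2 = 4 ⊙ 4 = 2
The first power of 4 equal to the identity is 4^2, so ord(4) = 2.

2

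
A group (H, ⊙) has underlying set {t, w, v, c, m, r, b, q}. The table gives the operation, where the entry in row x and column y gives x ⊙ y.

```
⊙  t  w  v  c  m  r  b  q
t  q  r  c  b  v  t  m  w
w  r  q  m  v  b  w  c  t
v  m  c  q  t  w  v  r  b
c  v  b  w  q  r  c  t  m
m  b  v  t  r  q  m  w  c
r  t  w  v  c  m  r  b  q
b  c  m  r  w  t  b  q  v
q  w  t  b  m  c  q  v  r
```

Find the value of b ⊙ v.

Read row b, column v: b ⊙ v = r.

r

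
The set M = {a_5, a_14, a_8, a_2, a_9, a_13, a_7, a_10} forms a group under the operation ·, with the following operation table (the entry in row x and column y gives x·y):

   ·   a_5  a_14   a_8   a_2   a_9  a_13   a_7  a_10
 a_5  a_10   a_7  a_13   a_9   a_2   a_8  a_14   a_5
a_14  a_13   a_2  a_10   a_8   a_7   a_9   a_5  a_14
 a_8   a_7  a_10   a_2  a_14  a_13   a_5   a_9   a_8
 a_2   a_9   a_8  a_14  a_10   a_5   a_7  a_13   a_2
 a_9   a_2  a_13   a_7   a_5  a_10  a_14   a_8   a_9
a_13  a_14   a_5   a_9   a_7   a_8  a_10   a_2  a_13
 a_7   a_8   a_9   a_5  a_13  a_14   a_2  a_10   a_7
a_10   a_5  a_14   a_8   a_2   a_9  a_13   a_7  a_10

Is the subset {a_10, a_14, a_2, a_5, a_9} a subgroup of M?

No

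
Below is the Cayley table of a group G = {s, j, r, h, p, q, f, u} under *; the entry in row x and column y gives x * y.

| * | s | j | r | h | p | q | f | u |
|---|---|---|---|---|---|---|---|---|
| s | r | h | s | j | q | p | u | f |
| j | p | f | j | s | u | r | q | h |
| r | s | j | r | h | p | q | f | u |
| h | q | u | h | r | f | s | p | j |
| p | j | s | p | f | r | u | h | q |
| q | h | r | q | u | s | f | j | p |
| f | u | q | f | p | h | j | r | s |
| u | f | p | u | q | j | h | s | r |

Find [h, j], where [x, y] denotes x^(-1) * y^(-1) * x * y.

f

Identity is r; from the table h^(-1) = h and j^(-1) = q.
h * q = s
s * h = j
j * j = f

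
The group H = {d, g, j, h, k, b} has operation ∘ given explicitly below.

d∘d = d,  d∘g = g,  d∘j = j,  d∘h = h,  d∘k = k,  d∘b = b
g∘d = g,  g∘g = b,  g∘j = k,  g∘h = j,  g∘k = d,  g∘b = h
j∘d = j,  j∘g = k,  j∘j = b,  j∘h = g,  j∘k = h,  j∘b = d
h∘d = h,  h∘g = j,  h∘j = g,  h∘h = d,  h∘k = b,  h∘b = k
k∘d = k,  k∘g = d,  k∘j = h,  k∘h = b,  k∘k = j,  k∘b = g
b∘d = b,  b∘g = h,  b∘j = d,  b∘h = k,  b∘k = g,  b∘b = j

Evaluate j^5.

j^1 = j
j^2 = j ∘ j = b
j^3 = b ∘ j = d
j^4 = d ∘ j = j
j^5 = j ∘ j = b

b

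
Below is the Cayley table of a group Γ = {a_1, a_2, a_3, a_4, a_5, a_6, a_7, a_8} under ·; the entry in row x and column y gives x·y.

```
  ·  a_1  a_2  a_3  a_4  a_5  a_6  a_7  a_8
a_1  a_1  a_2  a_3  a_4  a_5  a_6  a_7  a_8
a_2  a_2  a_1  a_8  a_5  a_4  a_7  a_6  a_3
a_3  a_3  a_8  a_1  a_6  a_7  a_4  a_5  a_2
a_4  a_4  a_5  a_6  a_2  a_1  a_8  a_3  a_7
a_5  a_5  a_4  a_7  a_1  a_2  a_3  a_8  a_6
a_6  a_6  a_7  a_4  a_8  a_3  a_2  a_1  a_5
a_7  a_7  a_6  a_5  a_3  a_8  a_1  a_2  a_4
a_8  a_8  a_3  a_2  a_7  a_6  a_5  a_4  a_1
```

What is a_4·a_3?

a_6

Read row a_4, column a_3: a_4·a_3 = a_6.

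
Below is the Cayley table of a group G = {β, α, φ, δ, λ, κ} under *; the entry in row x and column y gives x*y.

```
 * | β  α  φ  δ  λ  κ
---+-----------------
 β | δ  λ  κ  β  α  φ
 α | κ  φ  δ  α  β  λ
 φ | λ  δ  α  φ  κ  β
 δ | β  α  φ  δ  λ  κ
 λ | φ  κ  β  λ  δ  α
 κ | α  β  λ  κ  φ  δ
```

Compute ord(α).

3

The identity element is δ (its row matches the header).
α^1 = α
α^2 = α*α = φ
α^3 = φ*α = δ
The first power of α equal to the identity is α^3, so ord(α) = 3.
(Structurally, G here is isomorphic to the symmetric group S_3.)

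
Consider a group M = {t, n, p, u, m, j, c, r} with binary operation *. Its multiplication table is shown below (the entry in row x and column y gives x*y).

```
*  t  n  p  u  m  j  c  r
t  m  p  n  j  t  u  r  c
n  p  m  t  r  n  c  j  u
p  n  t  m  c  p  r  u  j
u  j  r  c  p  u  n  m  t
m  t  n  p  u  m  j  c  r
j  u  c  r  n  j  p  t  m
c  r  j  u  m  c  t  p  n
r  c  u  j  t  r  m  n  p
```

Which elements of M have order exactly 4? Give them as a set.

Identity is m. Compute the order of each non-identity element by repeated multiplication:
  t: t → m  (order 2)
  n: n → m  (order 2)
  p: p → m  (order 2)
  u: u → p → c → m  (order 4)
  j: j → p → r → m  (order 4)
  c: c → p → u → m  (order 4)
  r: r → p → j → m  (order 4)
Elements of order 4: {c, j, r, u}.

{c, j, r, u}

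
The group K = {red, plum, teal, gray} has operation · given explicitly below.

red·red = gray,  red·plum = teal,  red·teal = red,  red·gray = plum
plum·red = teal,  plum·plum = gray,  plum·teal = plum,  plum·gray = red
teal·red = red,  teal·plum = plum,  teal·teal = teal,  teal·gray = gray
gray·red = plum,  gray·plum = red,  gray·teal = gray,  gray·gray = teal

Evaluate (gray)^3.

gray

gray^1 = gray
gray^2 = gray·gray = teal
gray^3 = teal·gray = gray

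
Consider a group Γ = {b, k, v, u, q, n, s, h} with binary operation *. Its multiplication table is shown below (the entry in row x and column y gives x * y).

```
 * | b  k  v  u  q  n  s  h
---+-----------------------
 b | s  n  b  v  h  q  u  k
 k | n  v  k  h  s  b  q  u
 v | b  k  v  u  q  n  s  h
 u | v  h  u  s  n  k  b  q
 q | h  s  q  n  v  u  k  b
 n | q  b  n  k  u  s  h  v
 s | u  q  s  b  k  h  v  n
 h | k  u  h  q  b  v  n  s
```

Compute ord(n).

4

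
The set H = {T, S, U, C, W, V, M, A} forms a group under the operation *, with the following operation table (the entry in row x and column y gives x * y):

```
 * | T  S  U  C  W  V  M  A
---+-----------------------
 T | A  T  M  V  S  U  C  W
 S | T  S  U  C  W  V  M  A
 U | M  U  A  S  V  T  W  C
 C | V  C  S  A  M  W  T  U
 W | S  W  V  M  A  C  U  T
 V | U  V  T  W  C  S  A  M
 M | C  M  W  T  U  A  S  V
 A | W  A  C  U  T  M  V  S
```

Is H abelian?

Yes

Check whether the table is symmetric across its main diagonal.
Every entry (row x, col y) equals the entry (row y, col x), so H is abelian.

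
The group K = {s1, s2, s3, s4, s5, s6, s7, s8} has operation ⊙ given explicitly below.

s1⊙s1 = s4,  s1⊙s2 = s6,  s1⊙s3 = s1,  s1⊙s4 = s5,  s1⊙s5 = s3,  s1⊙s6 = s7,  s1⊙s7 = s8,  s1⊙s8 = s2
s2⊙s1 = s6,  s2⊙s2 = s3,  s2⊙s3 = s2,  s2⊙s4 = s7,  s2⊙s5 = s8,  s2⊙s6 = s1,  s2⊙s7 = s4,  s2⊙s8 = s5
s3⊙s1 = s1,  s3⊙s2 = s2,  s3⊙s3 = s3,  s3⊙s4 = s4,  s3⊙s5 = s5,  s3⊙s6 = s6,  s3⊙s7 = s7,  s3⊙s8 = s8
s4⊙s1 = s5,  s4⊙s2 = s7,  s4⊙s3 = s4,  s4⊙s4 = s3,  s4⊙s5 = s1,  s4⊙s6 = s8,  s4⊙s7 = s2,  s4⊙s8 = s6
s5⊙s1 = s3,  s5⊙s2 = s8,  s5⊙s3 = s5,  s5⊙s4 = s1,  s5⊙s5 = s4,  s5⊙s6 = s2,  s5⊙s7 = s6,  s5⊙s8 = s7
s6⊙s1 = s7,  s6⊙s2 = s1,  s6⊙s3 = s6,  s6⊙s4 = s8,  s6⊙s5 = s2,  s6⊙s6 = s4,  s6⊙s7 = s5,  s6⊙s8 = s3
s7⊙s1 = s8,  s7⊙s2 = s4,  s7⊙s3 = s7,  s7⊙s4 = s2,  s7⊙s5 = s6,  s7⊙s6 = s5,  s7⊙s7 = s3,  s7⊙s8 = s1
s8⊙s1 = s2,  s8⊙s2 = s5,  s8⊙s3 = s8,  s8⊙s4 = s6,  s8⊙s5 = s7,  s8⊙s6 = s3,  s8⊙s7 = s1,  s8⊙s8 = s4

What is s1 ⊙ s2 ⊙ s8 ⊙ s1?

s1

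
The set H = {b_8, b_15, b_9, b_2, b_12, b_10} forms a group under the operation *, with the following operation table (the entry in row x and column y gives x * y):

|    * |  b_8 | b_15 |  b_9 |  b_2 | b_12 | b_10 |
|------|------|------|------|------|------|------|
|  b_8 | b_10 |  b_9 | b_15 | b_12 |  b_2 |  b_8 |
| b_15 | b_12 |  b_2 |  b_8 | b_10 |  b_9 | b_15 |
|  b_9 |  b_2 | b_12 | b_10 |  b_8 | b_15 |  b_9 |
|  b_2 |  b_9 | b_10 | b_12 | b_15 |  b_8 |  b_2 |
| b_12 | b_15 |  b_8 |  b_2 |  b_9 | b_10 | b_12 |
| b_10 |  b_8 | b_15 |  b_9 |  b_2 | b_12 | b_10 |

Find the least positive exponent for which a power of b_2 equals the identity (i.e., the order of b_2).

The identity element is b_10 (its row matches the header).
b_2^1 = b_2
b_2^2 = b_2 * b_2 = b_15
b_2^3 = b_15 * b_2 = b_10
The first power of b_2 equal to the identity is b_2^3, so ord(b_2) = 3.

3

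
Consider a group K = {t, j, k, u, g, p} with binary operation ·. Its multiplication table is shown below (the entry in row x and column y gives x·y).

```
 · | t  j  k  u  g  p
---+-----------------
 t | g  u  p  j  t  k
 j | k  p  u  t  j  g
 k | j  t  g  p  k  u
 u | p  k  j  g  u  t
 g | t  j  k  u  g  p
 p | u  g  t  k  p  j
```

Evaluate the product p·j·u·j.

k

p·j = g
g·u = u
u·j = k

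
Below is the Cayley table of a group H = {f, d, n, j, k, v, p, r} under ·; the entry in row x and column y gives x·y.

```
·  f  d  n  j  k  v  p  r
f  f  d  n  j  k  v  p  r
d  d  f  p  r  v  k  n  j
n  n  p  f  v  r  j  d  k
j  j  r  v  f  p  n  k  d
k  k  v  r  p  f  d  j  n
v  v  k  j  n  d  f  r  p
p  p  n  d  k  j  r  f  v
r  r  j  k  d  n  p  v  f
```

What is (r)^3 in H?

r

r^1 = r
r^2 = r·r = f
r^3 = f·r = r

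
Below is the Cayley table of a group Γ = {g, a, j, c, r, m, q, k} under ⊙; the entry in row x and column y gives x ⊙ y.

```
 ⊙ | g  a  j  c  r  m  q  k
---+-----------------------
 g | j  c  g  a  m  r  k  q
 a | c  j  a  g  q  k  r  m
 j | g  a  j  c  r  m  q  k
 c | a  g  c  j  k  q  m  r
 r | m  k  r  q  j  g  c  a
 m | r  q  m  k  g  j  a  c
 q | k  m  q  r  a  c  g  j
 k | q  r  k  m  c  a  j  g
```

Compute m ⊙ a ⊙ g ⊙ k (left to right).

g

m ⊙ a = q
q ⊙ g = k
k ⊙ k = g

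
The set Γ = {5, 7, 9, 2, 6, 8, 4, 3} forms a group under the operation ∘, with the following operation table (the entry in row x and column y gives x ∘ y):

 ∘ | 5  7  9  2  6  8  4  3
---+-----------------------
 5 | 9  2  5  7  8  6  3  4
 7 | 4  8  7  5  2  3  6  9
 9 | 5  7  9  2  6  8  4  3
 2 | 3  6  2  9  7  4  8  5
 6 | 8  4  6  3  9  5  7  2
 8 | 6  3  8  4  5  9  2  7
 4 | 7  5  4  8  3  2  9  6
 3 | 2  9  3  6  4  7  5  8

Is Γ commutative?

7 ∘ 5 = 4 but 5 ∘ 7 = 2.
Since 7 and 5 do not commute, Γ is not abelian.

No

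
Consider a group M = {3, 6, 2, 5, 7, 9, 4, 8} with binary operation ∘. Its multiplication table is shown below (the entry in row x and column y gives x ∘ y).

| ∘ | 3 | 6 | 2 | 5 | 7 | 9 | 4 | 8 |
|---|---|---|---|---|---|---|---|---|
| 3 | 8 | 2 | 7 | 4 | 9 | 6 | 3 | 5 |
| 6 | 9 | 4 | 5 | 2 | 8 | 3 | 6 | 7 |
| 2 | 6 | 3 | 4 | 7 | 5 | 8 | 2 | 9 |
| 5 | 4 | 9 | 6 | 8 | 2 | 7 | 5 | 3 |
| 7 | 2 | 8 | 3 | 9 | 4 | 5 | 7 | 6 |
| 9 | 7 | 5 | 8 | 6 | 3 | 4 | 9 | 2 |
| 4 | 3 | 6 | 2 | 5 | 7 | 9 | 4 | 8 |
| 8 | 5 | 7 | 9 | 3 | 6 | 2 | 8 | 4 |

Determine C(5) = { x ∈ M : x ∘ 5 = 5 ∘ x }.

{3, 4, 5, 8}

Compare row 5 with column 5 entry by entry.
3 ∘ 5 = 4 = 5 ∘ 3, so 3 commutes with 5.
7 ∘ 5 = 9 but 5 ∘ 7 = 2, so 7 does not.
Collecting the elements that commute with 5: C(5) = {3, 4, 5, 8}.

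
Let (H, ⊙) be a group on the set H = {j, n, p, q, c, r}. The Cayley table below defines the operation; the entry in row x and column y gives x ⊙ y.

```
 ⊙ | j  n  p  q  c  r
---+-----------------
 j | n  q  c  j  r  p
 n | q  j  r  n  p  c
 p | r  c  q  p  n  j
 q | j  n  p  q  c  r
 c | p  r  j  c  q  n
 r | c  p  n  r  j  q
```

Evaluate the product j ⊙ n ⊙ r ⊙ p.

n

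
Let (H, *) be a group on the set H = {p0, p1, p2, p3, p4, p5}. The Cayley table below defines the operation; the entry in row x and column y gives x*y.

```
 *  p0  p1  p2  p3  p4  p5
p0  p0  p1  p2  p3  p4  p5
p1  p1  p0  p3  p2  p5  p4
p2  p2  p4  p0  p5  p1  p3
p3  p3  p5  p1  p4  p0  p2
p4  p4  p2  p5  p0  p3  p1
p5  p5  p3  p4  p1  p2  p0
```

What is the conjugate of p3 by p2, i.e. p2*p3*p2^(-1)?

The identity is p0. In row p2, the entry p0 sits in column p2, so p2^(-1) = p2.
p2*p3 = p5
p5*p2 = p4

p4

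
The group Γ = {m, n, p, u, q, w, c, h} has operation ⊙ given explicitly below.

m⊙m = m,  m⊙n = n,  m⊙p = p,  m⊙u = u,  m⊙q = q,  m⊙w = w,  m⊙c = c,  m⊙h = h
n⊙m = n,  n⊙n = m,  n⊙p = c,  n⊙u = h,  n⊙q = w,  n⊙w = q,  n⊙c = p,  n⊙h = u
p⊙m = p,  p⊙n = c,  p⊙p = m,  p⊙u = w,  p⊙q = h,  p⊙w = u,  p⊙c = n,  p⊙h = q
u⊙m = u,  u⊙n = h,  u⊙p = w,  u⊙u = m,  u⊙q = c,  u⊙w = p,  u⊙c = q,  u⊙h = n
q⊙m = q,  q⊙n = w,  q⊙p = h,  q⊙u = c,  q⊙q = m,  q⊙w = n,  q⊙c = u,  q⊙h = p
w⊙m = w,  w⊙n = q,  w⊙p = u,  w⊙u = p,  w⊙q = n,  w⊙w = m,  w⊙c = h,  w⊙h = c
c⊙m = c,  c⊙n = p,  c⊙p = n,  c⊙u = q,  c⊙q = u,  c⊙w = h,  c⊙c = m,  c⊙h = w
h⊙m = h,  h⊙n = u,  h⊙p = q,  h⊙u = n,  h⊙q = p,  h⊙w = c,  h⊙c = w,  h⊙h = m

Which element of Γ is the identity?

The identity e satisfies e ⊙ x = x for all x, so its row in the table reproduces the column headers.
Row m reads: m, n, p, u, q, w, c, h — exactly the header order. So m is the identity.

m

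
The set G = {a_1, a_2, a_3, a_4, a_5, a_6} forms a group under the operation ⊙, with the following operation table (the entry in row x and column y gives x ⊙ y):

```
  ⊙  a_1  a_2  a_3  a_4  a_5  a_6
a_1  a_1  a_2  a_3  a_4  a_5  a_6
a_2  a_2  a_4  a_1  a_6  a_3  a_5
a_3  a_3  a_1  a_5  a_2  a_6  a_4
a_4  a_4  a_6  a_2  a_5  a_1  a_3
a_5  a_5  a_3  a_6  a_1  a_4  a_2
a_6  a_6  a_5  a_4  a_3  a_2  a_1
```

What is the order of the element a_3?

The identity element is a_1 (its row matches the header).
a_3^1 = a_3
a_3^2 = a_3 ⊙ a_3 = a_5
a_3^3 = a_5 ⊙ a_3 = a_6
a_3^4 = a_6 ⊙ a_3 = a_4
a_3^5 = a_4 ⊙ a_3 = a_2
a_3^6 = a_2 ⊙ a_3 = a_1
The first power of a_3 equal to the identity is a_3^6, so ord(a_3) = 6.

6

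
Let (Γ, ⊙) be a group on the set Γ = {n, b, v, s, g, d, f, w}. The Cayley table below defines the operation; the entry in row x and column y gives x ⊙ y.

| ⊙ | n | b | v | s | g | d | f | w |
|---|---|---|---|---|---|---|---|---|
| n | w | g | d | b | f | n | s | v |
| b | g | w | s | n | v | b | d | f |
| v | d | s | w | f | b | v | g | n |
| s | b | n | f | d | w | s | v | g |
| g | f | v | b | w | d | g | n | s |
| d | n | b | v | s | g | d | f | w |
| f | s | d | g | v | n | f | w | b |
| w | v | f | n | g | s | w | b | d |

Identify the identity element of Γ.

d

The identity e satisfies e ⊙ x = x for all x, so its row in the table reproduces the column headers.
Row d reads: n, b, v, s, g, d, f, w — exactly the header order. So d is the identity.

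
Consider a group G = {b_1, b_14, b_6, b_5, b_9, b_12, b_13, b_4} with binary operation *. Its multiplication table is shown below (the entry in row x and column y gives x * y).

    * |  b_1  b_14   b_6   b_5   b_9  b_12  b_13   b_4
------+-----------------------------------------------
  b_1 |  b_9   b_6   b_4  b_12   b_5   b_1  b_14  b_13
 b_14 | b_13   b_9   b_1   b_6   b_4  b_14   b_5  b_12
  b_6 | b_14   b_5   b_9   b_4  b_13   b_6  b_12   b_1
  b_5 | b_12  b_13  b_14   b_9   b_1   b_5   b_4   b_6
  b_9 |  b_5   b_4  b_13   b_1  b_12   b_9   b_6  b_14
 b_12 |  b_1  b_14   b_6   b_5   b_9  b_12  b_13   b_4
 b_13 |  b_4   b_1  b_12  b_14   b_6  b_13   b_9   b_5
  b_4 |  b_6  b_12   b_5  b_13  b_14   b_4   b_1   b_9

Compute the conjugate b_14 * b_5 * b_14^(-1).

The identity is b_12. In row b_14, the entry b_12 sits in column b_4, so b_14^(-1) = b_4.
b_14 * b_5 = b_6
b_6 * b_4 = b_1

b_1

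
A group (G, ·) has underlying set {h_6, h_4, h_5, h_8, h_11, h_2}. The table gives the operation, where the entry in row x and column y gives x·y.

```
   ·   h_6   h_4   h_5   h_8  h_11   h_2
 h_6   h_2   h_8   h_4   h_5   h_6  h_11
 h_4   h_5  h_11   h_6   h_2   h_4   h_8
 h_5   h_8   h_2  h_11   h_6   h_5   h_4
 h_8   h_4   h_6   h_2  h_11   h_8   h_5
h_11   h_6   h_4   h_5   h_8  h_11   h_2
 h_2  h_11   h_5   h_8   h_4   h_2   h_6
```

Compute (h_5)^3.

h_5^1 = h_5
h_5^2 = h_5·h_5 = h_11
h_5^3 = h_11·h_5 = h_5
(Structurally, G here is isomorphic to the symmetric group S_3.)

h_5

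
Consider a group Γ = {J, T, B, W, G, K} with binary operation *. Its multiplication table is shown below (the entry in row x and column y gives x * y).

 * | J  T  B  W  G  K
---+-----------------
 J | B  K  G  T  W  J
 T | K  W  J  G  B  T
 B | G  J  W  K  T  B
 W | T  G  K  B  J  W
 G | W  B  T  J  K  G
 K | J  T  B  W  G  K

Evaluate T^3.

T^1 = T
T^2 = T * T = W
T^3 = W * T = G

G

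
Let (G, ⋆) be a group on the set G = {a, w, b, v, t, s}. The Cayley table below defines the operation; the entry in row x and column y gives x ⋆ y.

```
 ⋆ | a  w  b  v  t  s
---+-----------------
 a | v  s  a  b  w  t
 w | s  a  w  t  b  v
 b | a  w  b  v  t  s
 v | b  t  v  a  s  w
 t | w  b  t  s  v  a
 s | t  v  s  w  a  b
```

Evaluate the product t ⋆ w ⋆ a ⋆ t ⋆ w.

t ⋆ w = b
b ⋆ a = a
a ⋆ t = w
w ⋆ w = a

a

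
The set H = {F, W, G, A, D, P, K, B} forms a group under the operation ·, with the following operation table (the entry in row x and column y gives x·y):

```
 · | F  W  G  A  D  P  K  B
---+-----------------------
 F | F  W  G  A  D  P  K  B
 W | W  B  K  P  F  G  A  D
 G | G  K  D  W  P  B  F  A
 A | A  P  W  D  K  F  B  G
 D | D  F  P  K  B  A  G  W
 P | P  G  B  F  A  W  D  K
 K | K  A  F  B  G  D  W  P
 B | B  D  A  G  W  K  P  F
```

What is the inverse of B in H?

B

First locate the identity: row F matches the header, so F is the identity.
Scan row B for F: B·B = F. Hence B^(-1) = B.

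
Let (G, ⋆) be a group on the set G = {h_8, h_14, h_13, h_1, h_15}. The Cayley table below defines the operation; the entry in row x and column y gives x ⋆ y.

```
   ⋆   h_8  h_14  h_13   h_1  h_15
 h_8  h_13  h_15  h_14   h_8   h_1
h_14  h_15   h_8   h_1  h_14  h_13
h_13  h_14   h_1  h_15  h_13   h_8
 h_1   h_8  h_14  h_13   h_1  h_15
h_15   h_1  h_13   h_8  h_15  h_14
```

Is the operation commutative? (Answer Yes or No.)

Check whether the table is symmetric across its main diagonal.
Every entry (row x, col y) equals the entry (row y, col x), so G is abelian.

Yes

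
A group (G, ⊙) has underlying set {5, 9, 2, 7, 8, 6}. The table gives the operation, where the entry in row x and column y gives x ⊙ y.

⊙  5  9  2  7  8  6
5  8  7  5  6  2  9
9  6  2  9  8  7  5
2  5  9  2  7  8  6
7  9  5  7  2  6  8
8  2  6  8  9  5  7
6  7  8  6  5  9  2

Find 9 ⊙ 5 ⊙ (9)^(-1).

8

The identity is 2. In row 9, the entry 2 sits in column 9, so 9^(-1) = 9.
9 ⊙ 5 = 6
6 ⊙ 9 = 8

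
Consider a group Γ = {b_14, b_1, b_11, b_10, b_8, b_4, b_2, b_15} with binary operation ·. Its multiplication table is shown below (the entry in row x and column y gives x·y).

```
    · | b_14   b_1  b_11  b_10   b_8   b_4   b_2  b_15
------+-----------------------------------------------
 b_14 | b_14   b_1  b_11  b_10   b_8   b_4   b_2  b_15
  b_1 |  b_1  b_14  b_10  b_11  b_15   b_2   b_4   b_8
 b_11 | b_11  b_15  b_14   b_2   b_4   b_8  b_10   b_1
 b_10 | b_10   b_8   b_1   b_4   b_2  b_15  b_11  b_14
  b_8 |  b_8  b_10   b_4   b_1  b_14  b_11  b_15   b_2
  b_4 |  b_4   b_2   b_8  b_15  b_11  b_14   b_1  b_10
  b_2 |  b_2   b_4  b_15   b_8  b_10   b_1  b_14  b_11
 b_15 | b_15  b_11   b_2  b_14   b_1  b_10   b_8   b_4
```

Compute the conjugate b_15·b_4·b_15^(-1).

b_4

The identity is b_14. In row b_15, the entry b_14 sits in column b_10, so b_15^(-1) = b_10.
b_15·b_4 = b_10
b_10·b_10 = b_4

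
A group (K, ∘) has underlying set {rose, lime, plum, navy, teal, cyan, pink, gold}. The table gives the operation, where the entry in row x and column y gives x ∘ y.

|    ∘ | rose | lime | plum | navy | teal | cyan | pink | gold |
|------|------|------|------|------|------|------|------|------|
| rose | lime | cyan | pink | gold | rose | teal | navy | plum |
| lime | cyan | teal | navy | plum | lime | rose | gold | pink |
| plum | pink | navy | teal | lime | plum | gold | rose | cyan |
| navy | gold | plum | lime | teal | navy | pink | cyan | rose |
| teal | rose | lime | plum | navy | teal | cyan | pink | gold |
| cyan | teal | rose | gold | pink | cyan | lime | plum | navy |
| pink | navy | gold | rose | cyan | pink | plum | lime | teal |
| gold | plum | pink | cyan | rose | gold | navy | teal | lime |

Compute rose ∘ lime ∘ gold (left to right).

rose ∘ lime = cyan
cyan ∘ gold = navy

navy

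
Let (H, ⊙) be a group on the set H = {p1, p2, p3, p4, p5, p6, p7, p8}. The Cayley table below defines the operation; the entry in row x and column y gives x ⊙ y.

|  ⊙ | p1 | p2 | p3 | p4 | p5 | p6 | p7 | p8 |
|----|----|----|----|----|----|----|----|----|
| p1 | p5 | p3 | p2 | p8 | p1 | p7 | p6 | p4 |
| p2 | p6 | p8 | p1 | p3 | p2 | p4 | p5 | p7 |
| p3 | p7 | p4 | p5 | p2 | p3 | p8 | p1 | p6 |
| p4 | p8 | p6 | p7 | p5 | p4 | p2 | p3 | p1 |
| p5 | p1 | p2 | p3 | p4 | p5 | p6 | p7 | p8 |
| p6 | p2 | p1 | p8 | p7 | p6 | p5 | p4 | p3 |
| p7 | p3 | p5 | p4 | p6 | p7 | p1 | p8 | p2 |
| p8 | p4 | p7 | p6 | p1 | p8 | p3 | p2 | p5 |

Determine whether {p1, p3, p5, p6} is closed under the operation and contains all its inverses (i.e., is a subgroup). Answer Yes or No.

No

p6 ⊙ p1 = p2, which is not in {p1, p3, p5, p6}.
The subset is not closed under ⊙, so it is not a subgroup.
(Structurally, H here is isomorphic to the dihedral group D_4.)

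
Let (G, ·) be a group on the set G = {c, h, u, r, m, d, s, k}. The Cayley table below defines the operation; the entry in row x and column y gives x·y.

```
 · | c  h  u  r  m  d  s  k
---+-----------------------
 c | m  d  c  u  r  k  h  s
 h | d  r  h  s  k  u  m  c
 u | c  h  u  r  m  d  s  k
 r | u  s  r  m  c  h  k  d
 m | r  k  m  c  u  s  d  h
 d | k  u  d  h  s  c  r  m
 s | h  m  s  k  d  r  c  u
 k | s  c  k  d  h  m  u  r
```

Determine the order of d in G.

8

The identity element is u (its row matches the header).
d^1 = d
d^2 = d·d = c
d^3 = c·d = k
d^4 = k·d = m
d^5 = m·d = s
d^6 = s·d = r
d^7 = r·d = h
d^8 = h·d = u
The first power of d equal to the identity is d^8, so ord(d) = 8.
(Structurally, G here is isomorphic to the cyclic group Z_8.)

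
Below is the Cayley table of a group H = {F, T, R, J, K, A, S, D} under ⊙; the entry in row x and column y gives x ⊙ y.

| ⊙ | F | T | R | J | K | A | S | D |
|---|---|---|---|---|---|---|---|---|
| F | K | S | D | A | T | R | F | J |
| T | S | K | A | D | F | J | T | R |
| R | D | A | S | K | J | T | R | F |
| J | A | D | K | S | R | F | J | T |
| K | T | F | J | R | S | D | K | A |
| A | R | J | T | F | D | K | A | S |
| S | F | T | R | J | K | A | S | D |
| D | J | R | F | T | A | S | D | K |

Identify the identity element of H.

S

The identity e satisfies e ⊙ x = x for all x, so its row in the table reproduces the column headers.
Row S reads: F, T, R, J, K, A, S, D — exactly the header order. So S is the identity.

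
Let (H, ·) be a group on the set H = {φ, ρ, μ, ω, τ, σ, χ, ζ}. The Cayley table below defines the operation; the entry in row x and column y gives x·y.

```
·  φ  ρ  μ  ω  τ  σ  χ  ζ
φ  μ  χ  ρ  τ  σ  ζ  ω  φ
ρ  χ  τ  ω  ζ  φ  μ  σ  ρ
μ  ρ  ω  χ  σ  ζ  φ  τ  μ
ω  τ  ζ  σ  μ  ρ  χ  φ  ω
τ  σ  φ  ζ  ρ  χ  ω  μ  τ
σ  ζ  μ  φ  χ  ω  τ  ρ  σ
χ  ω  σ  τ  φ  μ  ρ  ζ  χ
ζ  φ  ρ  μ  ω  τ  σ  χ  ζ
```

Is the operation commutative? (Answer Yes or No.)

Check whether the table is symmetric across its main diagonal.
Every entry (row x, col y) equals the entry (row y, col x), so H is abelian.

Yes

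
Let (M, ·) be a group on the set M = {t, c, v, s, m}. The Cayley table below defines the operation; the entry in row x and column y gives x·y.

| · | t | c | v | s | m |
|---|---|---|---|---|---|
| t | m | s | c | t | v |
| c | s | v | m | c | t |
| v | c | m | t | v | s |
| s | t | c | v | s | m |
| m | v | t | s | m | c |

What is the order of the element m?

The identity element is s (its row matches the header).
m^1 = m
m^2 = m·m = c
m^3 = c·m = t
m^4 = t·m = v
m^5 = v·m = s
The first power of m equal to the identity is m^5, so ord(m) = 5.

5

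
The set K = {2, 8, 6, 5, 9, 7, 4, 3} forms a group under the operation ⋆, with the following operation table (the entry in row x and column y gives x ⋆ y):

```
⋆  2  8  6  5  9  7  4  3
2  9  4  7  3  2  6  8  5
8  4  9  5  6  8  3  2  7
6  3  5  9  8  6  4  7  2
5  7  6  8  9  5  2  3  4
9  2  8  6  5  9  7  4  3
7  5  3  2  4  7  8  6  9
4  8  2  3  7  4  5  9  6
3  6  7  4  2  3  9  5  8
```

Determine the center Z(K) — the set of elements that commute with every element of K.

An element z is central iff its row equals its column in the table.
For 3: 3 ⋆ 6 = 4 ≠ 2 = 6 ⋆ 3, so 3 ∉ Z.
Checking each element this way leaves Z(K) = {8, 9}.
(Structurally, K here is isomorphic to the dihedral group D_4.)

{8, 9}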